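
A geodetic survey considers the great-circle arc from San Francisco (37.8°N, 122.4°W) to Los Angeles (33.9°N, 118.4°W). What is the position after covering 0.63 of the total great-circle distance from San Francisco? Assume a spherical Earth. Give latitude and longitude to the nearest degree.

Convert each endpoint to a unit vector on the sphere (x = cos φ cos λ, y = cos φ sin λ, z = sin φ).
The central angle between the endpoints is δ = arccos(p₁·p₂) ≈ 0.088 rad (5.1°).
Interpolate at f = 0.63 with slerp weights a = sin((1−f)δ)/sin δ ≈ 0.370, b = sin(fδ)/sin δ ≈ 0.630.
p = a·p₁ + b·p₂ ≈ (-0.406, -0.707, 0.579); φ = arcsin(p_z) ≈ 35.36°, λ = atan2(p_y, p_x) ≈ -119.83°.

≈ 35°N, 120°W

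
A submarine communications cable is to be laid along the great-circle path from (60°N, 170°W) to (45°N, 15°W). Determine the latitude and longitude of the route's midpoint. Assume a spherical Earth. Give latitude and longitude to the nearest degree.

Convert each endpoint to a unit vector on the sphere (x = cos φ cos λ, y = cos φ sin λ, z = sin φ).
The central angle between the endpoints is δ = arccos(p₁·p₂) ≈ 1.275 rad (73.0°).
Interpolate at f = 1/2 with slerp weights a = sin((1−f)δ)/sin δ ≈ 0.622, b = sin(fδ)/sin δ ≈ 0.622.
p = a·p₁ + b·p₂ ≈ (0.119, -0.168, 0.979); φ = arcsin(p_z) ≈ 78.14°, λ = atan2(p_y, p_x) ≈ -54.76°.

≈ (78°N, 55°W)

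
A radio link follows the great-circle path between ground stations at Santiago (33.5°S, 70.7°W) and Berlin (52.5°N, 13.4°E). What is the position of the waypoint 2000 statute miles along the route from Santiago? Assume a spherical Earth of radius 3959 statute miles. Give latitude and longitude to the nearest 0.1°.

Write both endpoints as unit vectors p₁, p₂ with components (cos φ cos λ, cos φ sin λ, sin φ).
The central angle between the endpoints is δ = arccos(p₁·p₂) ≈ 1.967 rad (112.7°). The total great-circle distance is δ·R ≈ 1.967 × 3959 ≈ 7786 mi, so the target fraction is f = 2000/7786 ≈ 0.257.
Interpolate at f ≈ 0.257 with slerp weights a = sin((1−f)δ)/sin δ ≈ 1.077, b = sin(fδ)/sin δ ≈ 0.525.
p = a·p₁ + b·p₂ ≈ (0.608, -0.774, -0.179); φ = arcsin(p_z) ≈ -10.28°, λ = atan2(p_y, p_x) ≈ -51.87°.

≈ 10.3°S, 51.9°W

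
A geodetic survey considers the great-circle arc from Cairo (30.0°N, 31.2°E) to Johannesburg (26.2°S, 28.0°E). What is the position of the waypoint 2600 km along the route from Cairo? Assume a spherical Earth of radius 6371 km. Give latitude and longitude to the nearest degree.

≈ (7°N, 30°E)

From cos δ = sin φ₁ sin φ₂ + cos φ₁ cos φ₂ cos Δλ, the central angle is δ ≈ 0.982 rad (56.3°). The total great-circle distance is δ·R ≈ 0.982 × 6371 ≈ 6258 km, so the target fraction is f = 2600/6258 ≈ 0.415.
Interpolate at f ≈ 0.415 with slerp weights a = sin((1−f)δ)/sin δ ≈ 0.653, b = sin(fδ)/sin δ ≈ 0.477.
p = a·p₁ + b·p₂ ≈ (0.862, 0.494, 0.116); φ = arcsin(p_z) ≈ 6.65°, λ = atan2(p_y, p_x) ≈ 29.82°.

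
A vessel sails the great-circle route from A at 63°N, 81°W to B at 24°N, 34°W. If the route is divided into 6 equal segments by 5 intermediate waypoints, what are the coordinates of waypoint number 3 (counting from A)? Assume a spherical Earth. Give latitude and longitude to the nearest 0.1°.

From cos δ = sin φ₁ sin φ₂ + cos φ₁ cos φ₂ cos Δλ, the central angle is δ ≈ 0.869 rad (49.8°).
Interpolate at f = 3/6 with slerp weights a = sin((1−f)δ)/sin δ ≈ 0.551, b = sin(fδ)/sin δ ≈ 0.551.
p = a·p₁ + b·p₂ ≈ (0.457, -0.529, 0.715); φ = arcsin(p_z) ≈ 45.68°, λ = atan2(p_y, p_x) ≈ -49.19°.

≈ 45.7°N, 49.2°W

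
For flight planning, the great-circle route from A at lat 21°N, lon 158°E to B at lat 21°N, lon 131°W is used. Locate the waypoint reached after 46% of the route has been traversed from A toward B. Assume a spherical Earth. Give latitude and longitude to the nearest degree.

≈ lat 25°N, lon 169°W

Convert each endpoint to a unit vector on the sphere (x = cos φ cos λ, y = cos φ sin λ, z = sin φ).
The central angle between the endpoints is δ = arccos(p₁·p₂) ≈ 1.146 rad (65.7°).
Interpolate at f = 0.46 with slerp weights a = sin((1−f)δ)/sin δ ≈ 0.637, b = sin(fδ)/sin δ ≈ 0.552.
p = a·p₁ + b·p₂ ≈ (-0.889, -0.166, 0.426); φ = arcsin(p_z) ≈ 25.22°, λ = atan2(p_y, p_x) ≈ -169.40°.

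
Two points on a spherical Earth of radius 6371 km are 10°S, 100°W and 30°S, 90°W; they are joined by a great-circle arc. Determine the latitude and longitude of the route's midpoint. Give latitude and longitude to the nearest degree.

Write both endpoints as unit vectors p₁, p₂ with components (cos φ cos λ, cos φ sin λ, sin φ).
The central angle between the endpoints is δ = arccos(p₁·p₂) ≈ 0.385 rad (22.1°).
Interpolate at f = 1/2 with slerp weights a = sin((1−f)δ)/sin δ ≈ 0.509, b = sin(fδ)/sin δ ≈ 0.509.
p = a·p₁ + b·p₂ ≈ (-0.087, -0.935, -0.343); φ = arcsin(p_z) ≈ -20.07°, λ = atan2(p_y, p_x) ≈ -95.32°.

≈ 20°S, 95°W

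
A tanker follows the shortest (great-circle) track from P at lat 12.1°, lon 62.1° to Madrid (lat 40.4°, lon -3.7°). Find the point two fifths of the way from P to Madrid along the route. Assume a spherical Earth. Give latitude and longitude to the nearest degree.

Convert each endpoint to a unit vector on the sphere (x = cos φ cos λ, y = cos φ sin λ, z = sin φ).
The central angle between the endpoints is δ = arccos(p₁·p₂) ≈ 1.114 rad (63.8°).
Interpolate at f = 2/5 with slerp weights a = sin((1−f)δ)/sin δ ≈ 0.691, b = sin(fδ)/sin δ ≈ 0.480.
p = a·p₁ + b·p₂ ≈ (0.681, 0.573, 0.456); φ = arcsin(p_z) ≈ 27.13°, λ = atan2(p_y, p_x) ≈ 40.09°.

≈ lat 27°, lon 40°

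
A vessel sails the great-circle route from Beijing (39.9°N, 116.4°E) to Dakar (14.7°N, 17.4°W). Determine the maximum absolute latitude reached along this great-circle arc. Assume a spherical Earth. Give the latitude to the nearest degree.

The great circle lies in the plane with unit normal n̂ = (p₁ × p₂)/|p₁ × p₂|.
Here n̂_z ≈ -0.572; the vertex latitude is φ_max = arccos|n̂_z| ≈ 55.1°.
Check via Clairaut: cos φ_max = |cos φ₁| · sin C = cos(39.9°)·sin(48.2°) ≈ 0.572, again giving ≈ 55.1°.

≈ 55°N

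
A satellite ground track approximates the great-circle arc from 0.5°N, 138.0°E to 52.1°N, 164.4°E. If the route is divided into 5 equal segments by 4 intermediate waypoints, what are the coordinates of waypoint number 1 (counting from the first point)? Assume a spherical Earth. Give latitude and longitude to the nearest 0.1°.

Write both endpoints as unit vectors p₁, p₂ with components (cos φ cos λ, cos φ sin λ, sin φ).
The central angle between the endpoints is δ = arccos(p₁·p₂) ≈ 0.980 rad (56.1°).
Interpolate at f = 1/5 with slerp weights a = sin((1−f)δ)/sin δ ≈ 0.850, b = sin(fδ)/sin δ ≈ 0.234.
p = a·p₁ + b·p₂ ≈ (-0.771, 0.608, 0.192); φ = arcsin(p_z) ≈ 11.10°, λ = atan2(p_y, p_x) ≈ 141.74°.

≈ 11.1°N, 141.7°E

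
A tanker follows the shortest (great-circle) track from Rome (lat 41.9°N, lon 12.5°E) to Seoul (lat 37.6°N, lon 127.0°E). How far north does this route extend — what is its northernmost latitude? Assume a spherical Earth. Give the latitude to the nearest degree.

The great circle lies in the plane with unit normal n̂ = (p₁ × p₂)/|p₁ × p₂|.
Here n̂_z ≈ +0.544; the vertex latitude is φ_max = arccos|n̂_z| ≈ 57.1°.

≈ 57°N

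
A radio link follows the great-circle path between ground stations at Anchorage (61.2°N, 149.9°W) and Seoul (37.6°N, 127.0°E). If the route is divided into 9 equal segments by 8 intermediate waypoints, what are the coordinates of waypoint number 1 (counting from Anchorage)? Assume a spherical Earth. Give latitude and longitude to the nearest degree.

≈ 62°N, 163°W

From cos δ = sin φ₁ sin φ₂ + cos φ₁ cos φ₂ cos Δλ, the central angle is δ ≈ 0.951 rad (54.5°).
Interpolate at f = 1/9 with slerp weights a = sin((1−f)δ)/sin δ ≈ 0.919, b = sin(fδ)/sin δ ≈ 0.130.
p = a·p₁ + b·p₂ ≈ (-0.445, -0.140, 0.885); φ = arcsin(p_z) ≈ 62.20°, λ = atan2(p_y, p_x) ≈ -162.52°.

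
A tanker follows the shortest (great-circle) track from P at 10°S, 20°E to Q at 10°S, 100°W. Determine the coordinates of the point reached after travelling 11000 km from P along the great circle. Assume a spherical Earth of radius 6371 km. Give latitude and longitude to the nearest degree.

Write both endpoints as unit vectors p₁, p₂ with components (cos φ cos λ, cos φ sin λ, sin φ).
The central angle between the endpoints is δ = arccos(p₁·p₂) ≈ 2.043 rad (117.1°). The total great-circle distance is δ·R ≈ 2.043 × 6371 ≈ 13015 km, so the target fraction is f = 11000/13015 ≈ 0.845.
Interpolate at f ≈ 0.845 with slerp weights a = sin((1−f)δ)/sin δ ≈ 0.349, b = sin(fδ)/sin δ ≈ 1.109.
p = a·p₁ + b·p₂ ≈ (0.134, -0.958, -0.253); φ = arcsin(p_z) ≈ -14.67°, λ = atan2(p_y, p_x) ≈ -82.06°.

≈ 15°S, 82°W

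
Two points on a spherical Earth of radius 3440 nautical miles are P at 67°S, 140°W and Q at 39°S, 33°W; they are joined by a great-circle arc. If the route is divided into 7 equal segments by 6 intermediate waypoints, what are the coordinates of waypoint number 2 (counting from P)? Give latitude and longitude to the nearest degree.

≈ 70°S, 92°W

Write both endpoints as unit vectors p₁, p₂ with components (cos φ cos λ, cos φ sin λ, sin φ).
The central angle between the endpoints is δ = arccos(p₁·p₂) ≈ 1.058 rad (60.6°).
Interpolate at f = 2/7 with slerp weights a = sin((1−f)δ)/sin δ ≈ 0.787, b = sin(fδ)/sin δ ≈ 0.342.
p = a·p₁ + b·p₂ ≈ (-0.013, -0.342, -0.940); φ = arcsin(p_z) ≈ -69.97°, λ = atan2(p_y, p_x) ≈ -92.16°.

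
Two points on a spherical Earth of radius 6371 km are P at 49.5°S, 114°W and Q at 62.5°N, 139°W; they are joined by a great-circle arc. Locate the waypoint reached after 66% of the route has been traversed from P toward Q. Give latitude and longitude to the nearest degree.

≈ 25°N, 127°W

Write both endpoints as unit vectors p₁, p₂ with components (cos φ cos λ, cos φ sin λ, sin φ).
The central angle between the endpoints is δ = arccos(p₁·p₂) ≈ 1.985 rad (113.7°).
Interpolate at f = 0.66 with slerp weights a = sin((1−f)δ)/sin δ ≈ 0.683, b = sin(fδ)/sin δ ≈ 1.056.
p = a·p₁ + b·p₂ ≈ (-0.548, -0.725, 0.417); φ = arcsin(p_z) ≈ 24.66°, λ = atan2(p_y, p_x) ≈ -127.10°.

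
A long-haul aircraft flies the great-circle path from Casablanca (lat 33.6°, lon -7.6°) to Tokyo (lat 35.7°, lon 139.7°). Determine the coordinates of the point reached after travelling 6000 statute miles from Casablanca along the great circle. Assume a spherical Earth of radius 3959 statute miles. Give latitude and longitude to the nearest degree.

≈ lat 51°, lon 127°

The haversine formula gives a central angle δ ≈ 1.820 rad (104.3°) between the endpoints. The total great-circle distance is δ·R ≈ 1.820 × 3959 ≈ 7204 mi, so the target fraction is f = 6000/7204 ≈ 0.833.
Interpolate at f ≈ 0.833 with slerp weights a = sin((1−f)δ)/sin δ ≈ 0.309, b = sin(fδ)/sin δ ≈ 1.030.
p = a·p₁ + b·p₂ ≈ (-0.383, 0.507, 0.772); φ = arcsin(p_z) ≈ 50.55°, λ = atan2(p_y, p_x) ≈ 127.06°.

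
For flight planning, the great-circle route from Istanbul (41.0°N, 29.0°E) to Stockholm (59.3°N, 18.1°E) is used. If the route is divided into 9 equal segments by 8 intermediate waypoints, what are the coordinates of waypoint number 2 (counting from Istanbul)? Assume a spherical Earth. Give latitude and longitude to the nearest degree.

≈ 45°N, 27°E

From cos δ = sin φ₁ sin φ₂ + cos φ₁ cos φ₂ cos Δλ, the central angle is δ ≈ 0.341 rad (19.5°).
Interpolate at f = 2/9 with slerp weights a = sin((1−f)δ)/sin δ ≈ 0.784, b = sin(fδ)/sin δ ≈ 0.226.
p = a·p₁ + b·p₂ ≈ (0.627, 0.323, 0.709); φ = arcsin(p_z) ≈ 45.14°, λ = atan2(p_y, p_x) ≈ 27.22°.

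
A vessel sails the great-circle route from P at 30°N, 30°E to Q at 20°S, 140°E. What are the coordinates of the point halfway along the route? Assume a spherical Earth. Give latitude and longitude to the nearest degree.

Convert each endpoint to a unit vector on the sphere (x = cos φ cos λ, y = cos φ sin λ, z = sin φ).
The central angle between the endpoints is δ = arccos(p₁·p₂) ≈ 2.037 rad (116.7°).
Interpolate at f = 1/2 with slerp weights a = sin((1−f)δ)/sin δ ≈ 0.953, b = sin(fδ)/sin δ ≈ 0.953.
p = a·p₁ + b·p₂ ≈ (0.029, 0.988, 0.151); φ = arcsin(p_z) ≈ 8.66°, λ = atan2(p_y, p_x) ≈ 88.33°.

≈ 9°N, 88°E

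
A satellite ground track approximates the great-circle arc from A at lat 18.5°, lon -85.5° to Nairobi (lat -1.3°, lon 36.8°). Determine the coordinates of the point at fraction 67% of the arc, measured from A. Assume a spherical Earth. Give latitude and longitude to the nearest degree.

≈ lat 12°, lon -1°

Write both endpoints as unit vectors p₁, p₂ with components (cos φ cos λ, cos φ sin λ, sin φ).
The central angle between the endpoints is δ = arccos(p₁·p₂) ≈ 2.110 rad (120.9°).
Interpolate at f = 0.67 with slerp weights a = sin((1−f)δ)/sin δ ≈ 0.748, b = sin(fδ)/sin δ ≈ 1.151.
p = a·p₁ + b·p₂ ≈ (0.977, -0.017, 0.211); φ = arcsin(p_z) ≈ 12.19°, λ = atan2(p_y, p_x) ≈ -1.02°.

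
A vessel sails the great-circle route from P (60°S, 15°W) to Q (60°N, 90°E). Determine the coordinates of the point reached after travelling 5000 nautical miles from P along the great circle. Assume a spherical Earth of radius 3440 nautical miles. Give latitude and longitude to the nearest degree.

Write both endpoints as unit vectors p₁, p₂ with components (cos φ cos λ, cos φ sin λ, sin φ).
The central angle between the endpoints is δ = arccos(p₁·p₂) ≈ 2.523 rad (144.6°). The total great-circle distance is δ·R ≈ 2.523 × 3440 ≈ 8679 nmi, so the target fraction is f = 5000/8679 ≈ 0.576.
Interpolate at f ≈ 0.576 with slerp weights a = sin((1−f)δ)/sin δ ≈ 1.512, b = sin(fδ)/sin δ ≈ 1.713.
p = a·p₁ + b·p₂ ≈ (0.730, 0.661, 0.173); φ = arcsin(p_z) ≈ 9.99°, λ = atan2(p_y, p_x) ≈ 42.13°.

≈ (10°N, 42°E)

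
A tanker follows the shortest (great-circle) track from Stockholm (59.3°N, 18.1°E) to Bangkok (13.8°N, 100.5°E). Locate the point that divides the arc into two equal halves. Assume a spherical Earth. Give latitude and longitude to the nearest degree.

≈ 44°N, 75°E

Convert each endpoint to a unit vector on the sphere (x = cos φ cos λ, y = cos φ sin λ, z = sin φ).
The central angle between the endpoints is δ = arccos(p₁·p₂) ≈ 1.297 rad (74.3°).
Interpolate at f = 1/2 with slerp weights a = sin((1−f)δ)/sin δ ≈ 0.627, b = sin(fδ)/sin δ ≈ 0.627.
p = a·p₁ + b·p₂ ≈ (0.193, 0.698, 0.689); φ = arcsin(p_z) ≈ 43.55°, λ = atan2(p_y, p_x) ≈ 74.52°.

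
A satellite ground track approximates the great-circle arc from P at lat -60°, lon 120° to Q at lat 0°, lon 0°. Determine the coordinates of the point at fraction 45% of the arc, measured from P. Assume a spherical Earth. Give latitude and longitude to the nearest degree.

Convert each endpoint to a unit vector on the sphere (x = cos φ cos λ, y = cos φ sin λ, z = sin φ).
The central angle between the endpoints is δ = arccos(p₁·p₂) ≈ 1.823 rad (104.5°).
Interpolate at f = 0.45 with slerp weights a = sin((1−f)δ)/sin δ ≈ 0.871, b = sin(fδ)/sin δ ≈ 0.756.
p = a·p₁ + b·p₂ ≈ (0.538, 0.377, -0.754); φ = arcsin(p_z) ≈ -48.94°, λ = atan2(p_y, p_x) ≈ 35.03°.

≈ lat -49°, lon 35°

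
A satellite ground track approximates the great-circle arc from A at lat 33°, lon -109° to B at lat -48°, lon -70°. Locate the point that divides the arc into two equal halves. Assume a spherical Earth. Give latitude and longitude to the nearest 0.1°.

The haversine formula gives a central angle δ ≈ 1.539 rad (88.2°) between the endpoints.
Interpolate at f = 1/2 with slerp weights a = sin((1−f)δ)/sin δ ≈ 0.696, b = sin(fδ)/sin δ ≈ 0.696.
p = a·p₁ + b·p₂ ≈ (-0.031, -0.990, -0.138); φ = arcsin(p_z) ≈ -7.94°, λ = atan2(p_y, p_x) ≈ -91.78°.

≈ lat -7.9°, lon -91.8°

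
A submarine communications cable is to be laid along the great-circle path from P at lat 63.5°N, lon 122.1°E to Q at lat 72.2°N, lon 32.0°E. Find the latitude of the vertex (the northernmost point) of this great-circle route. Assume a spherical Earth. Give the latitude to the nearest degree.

The great circle lies in the plane with unit normal n̂ = (p₁ × p₂)/|p₁ × p₂|.
Here n̂_z ≈ -0.260; the vertex latitude is φ_max = arccos|n̂_z| ≈ 74.9°.
Check via Clairaut: cos φ_max = |cos φ₁| · sin C = cos(63.5°)·sin(35.7°) ≈ 0.260, again giving ≈ 74.9°.

≈ 75°N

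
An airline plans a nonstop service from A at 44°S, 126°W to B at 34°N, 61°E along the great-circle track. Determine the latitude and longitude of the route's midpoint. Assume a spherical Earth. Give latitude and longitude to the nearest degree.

The haversine formula gives a central angle δ ≈ 2.943 rad (168.6°) between the endpoints.
Interpolate at f = 1/2 with slerp weights a = sin((1−f)δ)/sin δ ≈ 5.046, b = sin(fδ)/sin δ ≈ 5.046.
p = a·p₁ + b·p₂ ≈ (-0.105, 0.722, -0.684); φ = arcsin(p_z) ≈ -43.12°, λ = atan2(p_y, p_x) ≈ 98.30°.

≈ 43°S, 98°E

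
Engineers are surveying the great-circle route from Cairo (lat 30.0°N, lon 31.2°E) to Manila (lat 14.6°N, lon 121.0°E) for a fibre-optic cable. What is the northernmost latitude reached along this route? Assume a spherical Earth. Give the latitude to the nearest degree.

The great circle lies in the plane with unit normal n̂ = (p₁ × p₂)/|p₁ × p₂|.
Here n̂_z ≈ +0.845; the vertex latitude is φ_max = arccos|n̂_z| ≈ 32.3°.
Check via Clairaut: cos φ_max = |cos φ₁| · sin C = cos(30.0°)·sin(77.4°) ≈ 0.845, again giving ≈ 32.3°.

≈ 32°N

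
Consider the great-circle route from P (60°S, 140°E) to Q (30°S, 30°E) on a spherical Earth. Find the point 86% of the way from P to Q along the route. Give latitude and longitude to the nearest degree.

The haversine formula gives a central angle δ ≈ 1.282 rad (73.4°) between the endpoints.
Interpolate at f = 0.86 with slerp weights a = sin((1−f)δ)/sin δ ≈ 0.186, b = sin(fδ)/sin δ ≈ 0.931.
p = a·p₁ + b·p₂ ≈ (0.627, 0.463, -0.627); φ = arcsin(p_z) ≈ -38.81°, λ = atan2(p_y, p_x) ≈ 36.45°.

≈ (39°S, 36°E)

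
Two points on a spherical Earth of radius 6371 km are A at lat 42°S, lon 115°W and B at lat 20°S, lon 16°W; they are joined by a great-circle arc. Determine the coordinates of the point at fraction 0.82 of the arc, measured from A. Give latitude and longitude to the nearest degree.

Write both endpoints as unit vectors p₁, p₂ with components (cos φ cos λ, cos φ sin λ, sin φ).
The central angle between the endpoints is δ = arccos(p₁·p₂) ≈ 1.451 rad (83.1°).
Interpolate at f = 0.82 with slerp weights a = sin((1−f)δ)/sin δ ≈ 0.260, b = sin(fδ)/sin δ ≈ 0.935.
p = a·p₁ + b·p₂ ≈ (0.763, -0.417, -0.494); φ = arcsin(p_z) ≈ -29.59°, λ = atan2(p_y, p_x) ≈ -28.68°.

≈ lat 30°S, lon 29°W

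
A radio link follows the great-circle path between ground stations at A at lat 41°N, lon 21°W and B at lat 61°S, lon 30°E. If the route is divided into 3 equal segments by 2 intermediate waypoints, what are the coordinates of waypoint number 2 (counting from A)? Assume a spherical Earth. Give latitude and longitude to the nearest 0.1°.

From cos δ = sin φ₁ sin φ₂ + cos φ₁ cos φ₂ cos Δλ, the central angle is δ ≈ 1.921 rad (110.1°).
Interpolate at f = 2/3 with slerp weights a = sin((1−f)δ)/sin δ ≈ 0.636, b = sin(fδ)/sin δ ≈ 1.020.
p = a·p₁ + b·p₂ ≈ (0.877, 0.075, -0.475); φ = arcsin(p_z) ≈ -28.36°, λ = atan2(p_y, p_x) ≈ 4.91°.

≈ lat 28.4°S, lon 4.9°E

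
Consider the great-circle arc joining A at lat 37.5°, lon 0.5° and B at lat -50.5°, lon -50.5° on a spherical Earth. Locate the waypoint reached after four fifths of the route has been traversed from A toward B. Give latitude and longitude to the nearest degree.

≈ lat -34°, lon -36°

Convert each endpoint to a unit vector on the sphere (x = cos φ cos λ, y = cos φ sin λ, z = sin φ).
The central angle between the endpoints is δ = arccos(p₁·p₂) ≈ 1.724 rad (98.8°).
Interpolate at f = 4/5 with slerp weights a = sin((1−f)δ)/sin δ ≈ 0.342, b = sin(fδ)/sin δ ≈ 0.993.
p = a·p₁ + b·p₂ ≈ (0.673, -0.485, -0.558); φ = arcsin(p_z) ≈ -33.93°, λ = atan2(p_y, p_x) ≈ -35.78°.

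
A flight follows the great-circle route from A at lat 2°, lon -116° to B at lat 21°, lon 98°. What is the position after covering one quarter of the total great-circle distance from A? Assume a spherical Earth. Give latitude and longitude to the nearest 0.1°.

≈ lat 21.6°, lon -145.7°

Convert each endpoint to a unit vector on the sphere (x = cos φ cos λ, y = cos φ sin λ, z = sin φ).
The central angle between the endpoints is δ = arccos(p₁·p₂) ≈ 2.436 rad (139.6°).
Interpolate at f = 1/4 with slerp weights a = sin((1−f)δ)/sin δ ≈ 1.491, b = sin(fδ)/sin δ ≈ 0.882.
p = a·p₁ + b·p₂ ≈ (-0.768, -0.524, 0.368); φ = arcsin(p_z) ≈ 21.59°, λ = atan2(p_y, p_x) ≈ -145.67°.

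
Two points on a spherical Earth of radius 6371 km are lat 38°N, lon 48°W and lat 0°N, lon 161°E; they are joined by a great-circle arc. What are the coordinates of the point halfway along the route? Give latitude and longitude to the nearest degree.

Write both endpoints as unit vectors p₁, p₂ with components (cos φ cos λ, cos φ sin λ, sin φ).
The central angle between the endpoints is δ = arccos(p₁·p₂) ≈ 2.331 rad (133.6°).
Interpolate at f = 1/2 with slerp weights a = sin((1−f)δ)/sin δ ≈ 1.268, b = sin(fδ)/sin δ ≈ 1.268.
p = a·p₁ + b·p₂ ≈ (-0.530, -0.330, 0.781); φ = arcsin(p_z) ≈ 51.34°, λ = atan2(p_y, p_x) ≈ -148.13°.

≈ lat 51°N, lon 148°W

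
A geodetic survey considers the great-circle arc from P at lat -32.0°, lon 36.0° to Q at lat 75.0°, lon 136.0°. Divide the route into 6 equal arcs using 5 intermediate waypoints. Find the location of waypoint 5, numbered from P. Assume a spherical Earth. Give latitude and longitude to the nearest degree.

≈ lat 65°, lon 80°

Write both endpoints as unit vectors p₁, p₂ with components (cos φ cos λ, cos φ sin λ, sin φ).
The central angle between the endpoints is δ = arccos(p₁·p₂) ≈ 2.153 rad (123.4°).
Interpolate at f = 5/6 with slerp weights a = sin((1−f)δ)/sin δ ≈ 0.421, b = sin(fδ)/sin δ ≈ 1.168.
p = a·p₁ + b·p₂ ≈ (0.071, 0.420, 0.905); φ = arcsin(p_z) ≈ 64.82°, λ = atan2(p_y, p_x) ≈ 80.38°.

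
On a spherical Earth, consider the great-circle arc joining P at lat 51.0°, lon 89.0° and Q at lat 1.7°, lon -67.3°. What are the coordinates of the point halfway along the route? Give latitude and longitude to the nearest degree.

Write both endpoints as unit vectors p₁, p₂ with components (cos φ cos λ, cos φ sin λ, sin φ).
The central angle between the endpoints is δ = arccos(p₁·p₂) ≈ 2.157 rad (123.6°).
Interpolate at f = 1/2 with slerp weights a = sin((1−f)δ)/sin δ ≈ 1.058, b = sin(fδ)/sin δ ≈ 1.058.
p = a·p₁ + b·p₂ ≈ (0.420, -0.310, 0.853); φ = arcsin(p_z) ≈ 58.57°, λ = atan2(p_y, p_x) ≈ -36.44°.

≈ lat 59°, lon -36°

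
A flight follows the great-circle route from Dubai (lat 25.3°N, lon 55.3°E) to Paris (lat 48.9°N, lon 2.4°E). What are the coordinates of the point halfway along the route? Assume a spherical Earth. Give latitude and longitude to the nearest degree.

Write both endpoints as unit vectors p₁, p₂ with components (cos φ cos λ, cos φ sin λ, sin φ).
The central angle between the endpoints is δ = arccos(p₁·p₂) ≈ 0.822 rad (47.1°).
Interpolate at f = 1/2 with slerp weights a = sin((1−f)δ)/sin δ ≈ 0.545, b = sin(fδ)/sin δ ≈ 0.545.
p = a·p₁ + b·p₂ ≈ (0.639, 0.420, 0.644); φ = arcsin(p_z) ≈ 40.10°, λ = atan2(p_y, p_x) ≈ 33.34°.

≈ lat 40°N, lon 33°E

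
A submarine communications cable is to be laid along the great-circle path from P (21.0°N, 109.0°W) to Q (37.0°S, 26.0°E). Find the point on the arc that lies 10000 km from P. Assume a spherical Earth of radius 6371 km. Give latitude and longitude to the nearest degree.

≈ (30°S, 32°W)

From cos δ = sin φ₁ sin φ₂ + cos φ₁ cos φ₂ cos Δλ, the central angle is δ ≈ 2.408 rad (138.0°). The total great-circle distance is δ·R ≈ 2.408 × 6371 ≈ 15342 km, so the target fraction is f = 10000/15342 ≈ 0.652.
Interpolate at f ≈ 0.652 with slerp weights a = sin((1−f)δ)/sin δ ≈ 1.111, b = sin(fδ)/sin δ ≈ 1.494.
p = a·p₁ + b·p₂ ≈ (0.735, -0.458, -0.501); φ = arcsin(p_z) ≈ -30.06°, λ = atan2(p_y, p_x) ≈ -31.92°.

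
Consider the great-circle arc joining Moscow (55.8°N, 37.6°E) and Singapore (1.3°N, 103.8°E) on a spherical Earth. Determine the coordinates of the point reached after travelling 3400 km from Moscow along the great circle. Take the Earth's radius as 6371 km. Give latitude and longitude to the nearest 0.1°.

Write both endpoints as unit vectors p₁, p₂ with components (cos φ cos λ, cos φ sin λ, sin φ).
The central angle between the endpoints is δ = arccos(p₁·p₂) ≈ 1.323 rad (75.8°). The total great-circle distance is δ·R ≈ 1.323 × 6371 ≈ 8427 km, so the target fraction is f = 3400/8427 ≈ 0.403.
Interpolate at f ≈ 0.403 with slerp weights a = sin((1−f)δ)/sin δ ≈ 0.732, b = sin(fδ)/sin δ ≈ 0.525.
p = a·p₁ + b·p₂ ≈ (0.201, 0.761, 0.617); φ = arcsin(p_z) ≈ 38.13°, λ = atan2(p_y, p_x) ≈ 75.20°.

≈ (38.1°N, 75.2°E)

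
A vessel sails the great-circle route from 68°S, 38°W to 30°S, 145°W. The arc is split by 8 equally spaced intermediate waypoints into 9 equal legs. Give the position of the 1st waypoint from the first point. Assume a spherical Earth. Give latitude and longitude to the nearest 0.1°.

Write both endpoints as unit vectors p₁, p₂ with components (cos φ cos λ, cos φ sin λ, sin φ).
The central angle between the endpoints is δ = arccos(p₁·p₂) ≈ 1.193 rad (68.4°).
Interpolate at f = 1/9 with slerp weights a = sin((1−f)δ)/sin δ ≈ 0.939, b = sin(fδ)/sin δ ≈ 0.142.
p = a·p₁ + b·p₂ ≈ (0.176, -0.287, -0.942); φ = arcsin(p_z) ≈ -70.31°, λ = atan2(p_y, p_x) ≈ -58.46°.

≈ 70.3°S, 58.5°W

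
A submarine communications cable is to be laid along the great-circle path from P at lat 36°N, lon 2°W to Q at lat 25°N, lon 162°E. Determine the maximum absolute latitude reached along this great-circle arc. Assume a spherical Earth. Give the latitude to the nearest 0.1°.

≈ 76.9°N

The great circle lies in the plane with unit normal n̂ = (p₁ × p₂)/|p₁ × p₂|.
Here n̂_z ≈ +0.227; the vertex latitude is φ_max = arccos|n̂_z| ≈ 76.9°.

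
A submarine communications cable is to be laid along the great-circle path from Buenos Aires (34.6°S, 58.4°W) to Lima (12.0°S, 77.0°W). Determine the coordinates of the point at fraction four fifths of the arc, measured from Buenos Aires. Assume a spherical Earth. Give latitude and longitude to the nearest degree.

≈ 17°S, 74°W

The haversine formula gives a central angle δ ≈ 0.492 rad (28.2°) between the endpoints.
Interpolate at f = 4/5 with slerp weights a = sin((1−f)δ)/sin δ ≈ 0.208, b = sin(fδ)/sin δ ≈ 0.812.
p = a·p₁ + b·p₂ ≈ (0.268, -0.920, -0.287); φ = arcsin(p_z) ≈ -16.67°, λ = atan2(p_y, p_x) ≈ -73.73°.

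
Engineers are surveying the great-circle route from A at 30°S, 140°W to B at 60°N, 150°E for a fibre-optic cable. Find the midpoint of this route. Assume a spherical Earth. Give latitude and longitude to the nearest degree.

Convert each endpoint to a unit vector on the sphere (x = cos φ cos λ, y = cos φ sin λ, z = sin φ).
The central angle between the endpoints is δ = arccos(p₁·p₂) ≈ 1.860 rad (106.6°).
Interpolate at f = 1/2 with slerp weights a = sin((1−f)δ)/sin δ ≈ 0.836, b = sin(fδ)/sin δ ≈ 0.836.
p = a·p₁ + b·p₂ ≈ (-0.917, -0.256, 0.306); φ = arcsin(p_z) ≈ 17.82°, λ = atan2(p_y, p_x) ≈ -164.37°.

≈ 18°N, 164°W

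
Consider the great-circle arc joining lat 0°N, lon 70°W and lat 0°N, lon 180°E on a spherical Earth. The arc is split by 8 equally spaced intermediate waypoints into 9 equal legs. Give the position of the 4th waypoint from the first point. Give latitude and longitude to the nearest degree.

≈ lat 0°N, lon 119°W

Write both endpoints as unit vectors p₁, p₂ with components (cos φ cos λ, cos φ sin λ, sin φ).
The central angle between the endpoints is δ = arccos(p₁·p₂) ≈ 1.920 rad (110.0°).
Interpolate at f = 4/9 with slerp weights a = sin((1−f)δ)/sin δ ≈ 0.932, b = sin(fδ)/sin δ ≈ 0.802.
p = a·p₁ + b·p₂ ≈ (-0.483, -0.876, 0.000); φ = arcsin(p_z) ≈ 0.00°, λ = atan2(p_y, p_x) ≈ -118.89°.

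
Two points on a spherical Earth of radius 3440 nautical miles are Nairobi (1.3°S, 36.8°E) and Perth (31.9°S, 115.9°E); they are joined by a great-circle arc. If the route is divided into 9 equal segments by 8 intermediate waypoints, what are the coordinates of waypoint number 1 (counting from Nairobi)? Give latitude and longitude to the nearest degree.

Write both endpoints as unit vectors p₁, p₂ with components (cos φ cos λ, cos φ sin λ, sin φ).
The central angle between the endpoints is δ = arccos(p₁·p₂) ≈ 1.397 rad (80.1°).
Interpolate at f = 1/9 with slerp weights a = sin((1−f)δ)/sin δ ≈ 0.961, b = sin(fδ)/sin δ ≈ 0.157.
p = a·p₁ + b·p₂ ≈ (0.711, 0.695, -0.105); φ = arcsin(p_z) ≈ -6.01°, λ = atan2(p_y, p_x) ≈ 44.36°.

≈ 6°S, 44°E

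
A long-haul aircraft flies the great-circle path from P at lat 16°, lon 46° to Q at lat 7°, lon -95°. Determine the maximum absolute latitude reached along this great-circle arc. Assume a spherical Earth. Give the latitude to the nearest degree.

≈ 32°

The great circle lies in the plane with unit normal n̂ = (p₁ × p₂)/|p₁ × p₂|.
Here n̂_z ≈ -0.850; the vertex latitude is φ_max = arccos|n̂_z| ≈ 31.8°.
Check via Clairaut: cos φ_max = |cos φ₁| · sin C = cos(16.0°)·sin(62.2°) ≈ 0.850, again giving ≈ 31.8°.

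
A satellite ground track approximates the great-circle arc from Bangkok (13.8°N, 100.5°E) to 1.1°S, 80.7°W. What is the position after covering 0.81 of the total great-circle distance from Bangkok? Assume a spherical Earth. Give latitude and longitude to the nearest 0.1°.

Write both endpoints as unit vectors p₁, p₂ with components (cos φ cos λ, cos φ sin λ, sin φ).
The central angle between the endpoints is δ = arccos(p₁·p₂) ≈ 2.919 rad (167.2°).
Interpolate at f = 0.81 with slerp weights a = sin((1−f)δ)/sin δ ≈ 2.385, b = sin(fδ)/sin δ ≈ 3.176.
p = a·p₁ + b·p₂ ≈ (0.091, -0.857, 0.508); φ = arcsin(p_z) ≈ 30.53°, λ = atan2(p_y, p_x) ≈ -83.93°.

≈ 30.5°N, 83.9°W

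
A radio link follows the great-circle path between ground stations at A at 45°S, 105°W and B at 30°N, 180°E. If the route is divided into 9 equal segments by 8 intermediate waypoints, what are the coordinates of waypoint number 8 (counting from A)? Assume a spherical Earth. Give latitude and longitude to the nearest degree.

The haversine formula gives a central angle δ ≈ 1.767 rad (101.2°) between the endpoints.
Interpolate at f = 8/9 with slerp weights a = sin((1−f)δ)/sin δ ≈ 0.199, b = sin(fδ)/sin δ ≈ 1.020.
p = a·p₁ + b·p₂ ≈ (-0.919, -0.136, 0.369); φ = arcsin(p_z) ≈ 21.66°, λ = atan2(p_y, p_x) ≈ -171.59°.

≈ 22°N, 172°W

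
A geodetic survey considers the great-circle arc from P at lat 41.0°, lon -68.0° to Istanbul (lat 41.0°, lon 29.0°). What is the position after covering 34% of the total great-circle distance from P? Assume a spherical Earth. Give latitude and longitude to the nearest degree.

≈ lat 51°, lon -37°

The haversine formula gives a central angle δ ≈ 1.201 rad (68.8°) between the endpoints.
Interpolate at f = 0.34 with slerp weights a = sin((1−f)δ)/sin δ ≈ 0.764, b = sin(fδ)/sin δ ≈ 0.426.
p = a·p₁ + b·p₂ ≈ (0.497, -0.379, 0.781); φ = arcsin(p_z) ≈ 51.32°, λ = atan2(p_y, p_x) ≈ -37.30°.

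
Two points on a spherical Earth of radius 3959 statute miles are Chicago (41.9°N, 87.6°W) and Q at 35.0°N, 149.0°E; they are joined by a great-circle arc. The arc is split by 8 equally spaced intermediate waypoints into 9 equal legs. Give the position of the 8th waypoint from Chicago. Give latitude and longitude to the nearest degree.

The haversine formula gives a central angle δ ≈ 1.523 rad (87.3°) between the endpoints.
Interpolate at f = 8/9 with slerp weights a = sin((1−f)δ)/sin δ ≈ 0.169, b = sin(fδ)/sin δ ≈ 0.978.
p = a·p₁ + b·p₂ ≈ (-0.681, 0.287, 0.673); φ = arcsin(p_z) ≈ 42.33°, λ = atan2(p_y, p_x) ≈ 157.15°.

≈ 42°N, 157°E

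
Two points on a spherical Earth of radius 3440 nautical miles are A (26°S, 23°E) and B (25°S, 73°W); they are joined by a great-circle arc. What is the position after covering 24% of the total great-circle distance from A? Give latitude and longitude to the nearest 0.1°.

≈ (32.9°S, 1.1°E)

Write both endpoints as unit vectors p₁, p₂ with components (cos φ cos λ, cos φ sin λ, sin φ).
The central angle between the endpoints is δ = arccos(p₁·p₂) ≈ 1.471 rad (84.3°).
Interpolate at f = 0.24 with slerp weights a = sin((1−f)δ)/sin δ ≈ 0.904, b = sin(fδ)/sin δ ≈ 0.347.
p = a·p₁ + b·p₂ ≈ (0.840, 0.016, -0.543); φ = arcsin(p_z) ≈ -32.88°, λ = atan2(p_y, p_x) ≈ 1.11°.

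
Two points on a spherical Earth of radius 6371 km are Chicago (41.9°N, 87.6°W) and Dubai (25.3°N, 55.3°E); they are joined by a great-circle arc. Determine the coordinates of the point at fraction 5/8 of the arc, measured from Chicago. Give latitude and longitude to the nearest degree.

From cos δ = sin φ₁ sin φ₂ + cos φ₁ cos φ₂ cos Δλ, the central angle is δ ≈ 1.825 rad (104.6°).
Interpolate at f = 5/8 with slerp weights a = sin((1−f)δ)/sin δ ≈ 0.653, b = sin(fδ)/sin δ ≈ 0.939.
p = a·p₁ + b·p₂ ≈ (0.504, 0.212, 0.837); φ = arcsin(p_z) ≈ 56.87°, λ = atan2(p_y, p_x) ≈ 22.85°.

≈ 57°N, 23°E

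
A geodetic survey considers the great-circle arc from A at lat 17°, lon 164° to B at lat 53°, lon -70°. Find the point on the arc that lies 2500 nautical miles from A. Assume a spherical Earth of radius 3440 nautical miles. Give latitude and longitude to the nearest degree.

≈ lat 51°, lon -165°

The haversine formula gives a central angle δ ≈ 1.676 rad (96.0°) between the endpoints. The total great-circle distance is δ·R ≈ 1.676 × 3440 ≈ 5765 nmi, so the target fraction is f = 2500/5765 ≈ 0.434.
Interpolate at f ≈ 0.434 with slerp weights a = sin((1−f)δ)/sin δ ≈ 0.817, b = sin(fδ)/sin δ ≈ 0.668.
p = a·p₁ + b·p₂ ≈ (-0.614, -0.162, 0.773); φ = arcsin(p_z) ≈ 50.58°, λ = atan2(p_y, p_x) ≈ -165.18°.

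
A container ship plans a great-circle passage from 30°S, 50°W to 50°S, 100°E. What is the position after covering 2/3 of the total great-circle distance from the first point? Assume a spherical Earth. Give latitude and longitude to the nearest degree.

Convert each endpoint to a unit vector on the sphere (x = cos φ cos λ, y = cos φ sin λ, z = sin φ).
The central angle between the endpoints is δ = arccos(p₁·p₂) ≈ 1.670 rad (95.7°).
Interpolate at f = 2/3 with slerp weights a = sin((1−f)δ)/sin δ ≈ 0.531, b = sin(fδ)/sin δ ≈ 0.902.
p = a·p₁ + b·p₂ ≈ (0.195, 0.218, -0.956); φ = arcsin(p_z) ≈ -72.97°, λ = atan2(p_y, p_x) ≈ 48.26°.

≈ 73°S, 48°E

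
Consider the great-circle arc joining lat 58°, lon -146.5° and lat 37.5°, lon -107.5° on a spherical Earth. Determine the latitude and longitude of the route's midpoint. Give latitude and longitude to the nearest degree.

From cos δ = sin φ₁ sin φ₂ + cos φ₁ cos φ₂ cos Δλ, the central angle is δ ≈ 0.568 rad (32.5°).
Interpolate at f = 1/2 with slerp weights a = sin((1−f)δ)/sin δ ≈ 0.521, b = sin(fδ)/sin δ ≈ 0.521.
p = a·p₁ + b·p₂ ≈ (-0.354, -0.546, 0.759); φ = arcsin(p_z) ≈ 49.36°, λ = atan2(p_y, p_x) ≈ -122.97°.

≈ lat 49°, lon -123°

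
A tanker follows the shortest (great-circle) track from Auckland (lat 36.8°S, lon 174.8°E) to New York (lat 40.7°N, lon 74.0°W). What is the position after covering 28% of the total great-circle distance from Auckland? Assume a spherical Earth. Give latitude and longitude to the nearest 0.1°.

Convert each endpoint to a unit vector on the sphere (x = cos φ cos λ, y = cos φ sin λ, z = sin φ).
The central angle between the endpoints is δ = arccos(p₁·p₂) ≈ 2.227 rad (127.6°).
Interpolate at f = 0.28 with slerp weights a = sin((1−f)δ)/sin δ ≈ 1.261, b = sin(fδ)/sin δ ≈ 0.737.
p = a·p₁ + b·p₂ ≈ (-0.852, -0.446, -0.275); φ = arcsin(p_z) ≈ -15.96°, λ = atan2(p_y, p_x) ≈ -152.39°.

≈ lat 16.0°S, lon 152.4°W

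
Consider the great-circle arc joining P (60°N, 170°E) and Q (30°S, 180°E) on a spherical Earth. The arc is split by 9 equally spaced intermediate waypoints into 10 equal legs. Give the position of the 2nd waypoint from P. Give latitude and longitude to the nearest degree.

Convert each endpoint to a unit vector on the sphere (x = cos φ cos λ, y = cos φ sin λ, z = sin φ).
The central angle between the endpoints is δ = arccos(p₁·p₂) ≈ 1.577 rad (90.4°).
Interpolate at f = 2/10 with slerp weights a = sin((1−f)δ)/sin δ ≈ 0.953, b = sin(fδ)/sin δ ≈ 0.310.
p = a·p₁ + b·p₂ ≈ (-0.738, 0.083, 0.670); φ = arcsin(p_z) ≈ 42.06°, λ = atan2(p_y, p_x) ≈ 173.60°.

≈ (42°N, 174°E)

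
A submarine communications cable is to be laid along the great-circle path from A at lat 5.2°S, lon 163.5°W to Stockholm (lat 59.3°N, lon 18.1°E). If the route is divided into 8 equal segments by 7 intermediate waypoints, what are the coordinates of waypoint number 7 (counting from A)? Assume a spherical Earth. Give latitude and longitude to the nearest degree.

Convert each endpoint to a unit vector on the sphere (x = cos φ cos λ, y = cos φ sin λ, z = sin φ).
The central angle between the endpoints is δ = arccos(p₁·p₂) ≈ 2.197 rad (125.9°).
Interpolate at f = 7/8 with slerp weights a = sin((1−f)δ)/sin δ ≈ 0.335, b = sin(fδ)/sin δ ≈ 1.159.
p = a·p₁ + b·p₂ ≈ (0.243, 0.089, 0.966); φ = arcsin(p_z) ≈ 75.02°, λ = atan2(p_y, p_x) ≈ 20.16°.

≈ lat 75°N, lon 20°E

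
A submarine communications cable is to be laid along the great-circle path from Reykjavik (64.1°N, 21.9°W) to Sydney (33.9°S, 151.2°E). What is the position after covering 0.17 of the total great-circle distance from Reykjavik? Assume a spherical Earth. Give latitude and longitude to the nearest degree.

Write both endpoints as unit vectors p₁, p₂ with components (cos φ cos λ, cos φ sin λ, sin φ).
The central angle between the endpoints is δ = arccos(p₁·p₂) ≈ 2.609 rad (149.5°).
Interpolate at f = 0.17 with slerp weights a = sin((1−f)δ)/sin δ ≈ 1.632, b = sin(fδ)/sin δ ≈ 0.846.
p = a·p₁ + b·p₂ ≈ (0.046, 0.072, 0.996); φ = arcsin(p_z) ≈ 85.08°, λ = atan2(p_y, p_x) ≈ 57.37°.

≈ 85°N, 57°E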